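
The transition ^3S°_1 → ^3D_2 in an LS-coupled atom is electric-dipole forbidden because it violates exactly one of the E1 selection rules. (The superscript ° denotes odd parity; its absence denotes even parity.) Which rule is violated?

the ΔL = 0, ±1 rule

Reading off the term symbols: S 1→1, L 0→2, J 1→2, parity odd→even.
Parity must change: odd → even — ok.
ΔS = 0: S: 1 → 1 — ok.
ΔL = 0, ±1 (not L=0↔0): L: 0 → 2, ΔL = +2 — fails.
ΔJ = 0, ±1 (not J=0↔0): J: 1 → 2, ΔJ = +1 — ok.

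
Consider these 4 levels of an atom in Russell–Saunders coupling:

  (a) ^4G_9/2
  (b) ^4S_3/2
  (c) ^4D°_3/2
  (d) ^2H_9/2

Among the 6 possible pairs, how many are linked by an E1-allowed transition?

0

(a)–(b): forbidden (parity, ΔL, ΔJ).
(a)–(c): forbidden (ΔL, ΔJ).
(a)–(d): forbidden (parity, ΔS).
(b)–(c): forbidden (ΔL).
(b)–(d): forbidden (parity, ΔS, ΔL, ΔJ).
(c)–(d): forbidden (ΔS, ΔL, ΔJ).
Allowed pairs: 0 of 6.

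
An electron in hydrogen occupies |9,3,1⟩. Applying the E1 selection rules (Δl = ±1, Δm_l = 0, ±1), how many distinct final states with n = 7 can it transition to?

E1 requires Δl = ±1, so l_f ∈ {2, 4}; with 0 ≤ l_f ≤ n_f−1 = 6, the allowed l_f values are {2, 4}.
For l_f = 2: m_f ∈ {m_i−1, m_i, m_i+1} ∩ [−2, 2] = {0, 1, 2} → 3 states.
For l_f = 4: m_f ∈ {m_i−1, m_i, m_i+1} ∩ [−4, 4] = {0, 1, 2} → 3 states.
Total: 6.

6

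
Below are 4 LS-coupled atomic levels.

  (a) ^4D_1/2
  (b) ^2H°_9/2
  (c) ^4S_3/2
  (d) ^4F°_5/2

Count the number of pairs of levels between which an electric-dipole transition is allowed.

0

(a)–(b): forbidden (ΔS, ΔL, ΔJ).
(a)–(c): forbidden (parity, ΔL).
(a)–(d): forbidden (ΔJ).
(b)–(c): forbidden (ΔS, ΔL, ΔJ).
(b)–(d): forbidden (parity, ΔS, ΔL, ΔJ).
(c)–(d): forbidden (ΔL).
Allowed pairs: 0 of 6.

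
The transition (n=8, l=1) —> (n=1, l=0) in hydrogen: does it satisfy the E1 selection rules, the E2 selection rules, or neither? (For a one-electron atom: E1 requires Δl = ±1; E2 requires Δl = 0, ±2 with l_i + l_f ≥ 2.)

E1

Δl = 0 − 1 = -1; l_i + l_f = 1.
E1 (Δl = ±1): satisfied.
E2 (Δl = 0,±2, l_i+l_f ≥ 2): not satisfied.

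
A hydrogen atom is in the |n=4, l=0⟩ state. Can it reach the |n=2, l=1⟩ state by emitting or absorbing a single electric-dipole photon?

Initial l = 0, final l = 1, so Δl = +1. E1 requires Δl = ±1: passes.
All E1 selection rules are satisfied.

allowed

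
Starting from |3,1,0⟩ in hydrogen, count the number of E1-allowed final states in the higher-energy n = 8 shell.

E1 requires Δl = ±1, so l_f ∈ {0, 2}; with 0 ≤ l_f ≤ n_f−1 = 7, the allowed l_f values are {0, 2}.
For l_f = 0: m_f ∈ {m_i−1, m_i, m_i+1} ∩ [−0, 0] = {0} → 1 state.
For l_f = 2: m_f ∈ {m_i−1, m_i, m_i+1} ∩ [−2, 2] = {-1, 0, 1} → 3 states.
Total: 4.

4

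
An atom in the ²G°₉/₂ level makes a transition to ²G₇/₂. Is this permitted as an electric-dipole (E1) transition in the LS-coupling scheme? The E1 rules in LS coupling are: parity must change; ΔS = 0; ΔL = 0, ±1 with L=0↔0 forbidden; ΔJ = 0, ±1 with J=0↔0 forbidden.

Reading off the term symbols: S 1/2→1/2, L 4→4, J 9/2→7/2, parity odd→even.
ΔS = 0: S: 1/2 → 1/2 — satisfied.
ΔJ = 0, ±1 (not J=0↔0): J: 9/2 → 7/2, ΔJ = -1 — satisfied.
Parity must change: odd → even — satisfied.
ΔL = 0, ±1 (not L=0↔0): L: 4 → 4, ΔL = +0 — satisfied.
All four E1 rules are satisfied.

allowed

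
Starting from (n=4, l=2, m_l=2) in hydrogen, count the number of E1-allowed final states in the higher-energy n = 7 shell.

E1 requires Δl = ±1, so l_f ∈ {1, 3}; with 0 ≤ l_f ≤ n_f−1 = 6, the allowed l_f values are {1, 3}.
For l_f = 1: m_f ∈ {m_i−1, m_i, m_i+1} ∩ [−1, 1] = {1} → 1 state.
For l_f = 3: m_f ∈ {m_i−1, m_i, m_i+1} ∩ [−3, 3] = {1, 2, 3} → 3 states.
Total: 4.

4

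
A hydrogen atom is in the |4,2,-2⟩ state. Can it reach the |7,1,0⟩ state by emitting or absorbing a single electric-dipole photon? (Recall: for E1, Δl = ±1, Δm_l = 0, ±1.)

Initial l = 2, final l = 1, so Δl = -1. E1 requires Δl = ±1: passes.
m_l: -2 → 0 (Δm_l = +2). |Δm_l| ≤ 1 fails.
The transition is electric-dipole forbidden.

forbidden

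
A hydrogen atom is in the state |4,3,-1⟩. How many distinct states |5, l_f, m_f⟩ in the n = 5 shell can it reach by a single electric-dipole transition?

6

E1 requires Δl = ±1, so l_f ∈ {2, 4}; with 0 ≤ l_f ≤ n_f−1 = 4, the allowed l_f values are {2, 4}.
For l_f = 2: m_f ∈ {m_i−1, m_i, m_i+1} ∩ [−2, 2] = {-2, -1, 0} → 3 states.
For l_f = 4: m_f ∈ {m_i−1, m_i, m_i+1} ∩ [−4, 4] = {-2, -1, 0} → 3 states.
Total: 6.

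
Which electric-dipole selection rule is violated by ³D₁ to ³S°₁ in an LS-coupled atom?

Reading off the term symbols: S 1→1, L 2→0, J 1→1, parity even→odd.
Parity must change: even → odd — satisfied.
ΔS = 0: S: 1 → 1 — satisfied.
ΔL = 0, ±1 (not L=0↔0): L: 2 → 0, ΔL = -2 — violated.
ΔJ = 0, ±1 (not J=0↔0): J: 1 → 1, ΔJ = +0 — satisfied.

the ΔL = 0, ±1 rule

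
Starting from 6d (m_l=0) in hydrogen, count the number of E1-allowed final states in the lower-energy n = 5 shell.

E1 requires Δl = ±1, so l_f ∈ {1, 3}; with 0 ≤ l_f ≤ n_f−1 = 4, the allowed l_f values are {1, 3}.
For l_f = 1: m_f ∈ {m_i−1, m_i, m_i+1} ∩ [−1, 1] = {-1, 0, 1} → 3 states.
For l_f = 3: m_f ∈ {m_i−1, m_i, m_i+1} ∩ [−3, 3] = {-1, 0, 1} → 3 states.
Total: 6.

6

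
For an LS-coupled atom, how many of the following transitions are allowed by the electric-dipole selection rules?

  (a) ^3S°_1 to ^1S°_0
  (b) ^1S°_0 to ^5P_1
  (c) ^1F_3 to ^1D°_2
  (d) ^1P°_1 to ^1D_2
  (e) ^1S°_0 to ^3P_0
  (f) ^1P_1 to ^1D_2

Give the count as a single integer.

2

(a) forbidden (parity, ΔS, ΔL fail)
(b) forbidden (ΔS fails)
(c) allowed
(d) allowed
(e) forbidden (ΔS, ΔJ fail)
(f) forbidden (parity fails)
Total allowed: 2 of 6.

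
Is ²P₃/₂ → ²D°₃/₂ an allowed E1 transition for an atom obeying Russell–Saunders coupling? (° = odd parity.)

Initial level: S=1/2, L=1, J=3/2, parity even. Final level: S=1/2, L=2, J=3/2, parity odd.
Parity must change: even → odd — passes.
ΔS = 0: S: 1/2 → 1/2 — passes.
ΔL = 0, ±1 (not L=0↔0): L: 1 → 2, ΔL = +1 — passes.
ΔJ = 0, ±1 (not J=0↔0): J: 3/2 → 3/2, ΔJ = +0 — passes.
All four E1 rules are satisfied.

allowed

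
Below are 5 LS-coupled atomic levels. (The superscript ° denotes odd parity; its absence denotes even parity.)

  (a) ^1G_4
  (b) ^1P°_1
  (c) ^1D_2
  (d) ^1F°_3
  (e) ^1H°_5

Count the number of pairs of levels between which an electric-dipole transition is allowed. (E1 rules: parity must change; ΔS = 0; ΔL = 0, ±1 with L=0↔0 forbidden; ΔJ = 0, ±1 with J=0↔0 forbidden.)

(a)–(b): forbidden (ΔL, ΔJ).
(a)–(c): forbidden (parity, ΔL, ΔJ).
(a)–(d): allowed.
(a)–(e): allowed.
(b)–(c): allowed.
(b)–(d): forbidden (parity, ΔL, ΔJ).
(b)–(e): forbidden (parity, ΔL, ΔJ).
(c)–(d): allowed.
(c)–(e): forbidden (ΔL, ΔJ).
(d)–(e): forbidden (parity, ΔL, ΔJ).
Allowed pairs: 4 of 10.

4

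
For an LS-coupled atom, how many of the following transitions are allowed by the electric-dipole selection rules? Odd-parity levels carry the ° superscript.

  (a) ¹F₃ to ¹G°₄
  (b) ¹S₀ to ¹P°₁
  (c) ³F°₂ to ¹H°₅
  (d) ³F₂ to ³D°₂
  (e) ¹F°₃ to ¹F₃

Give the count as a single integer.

(a) allowed
(b) allowed
(c) forbidden (parity, ΔS, ΔL, ΔJ fail)
(d) allowed
(e) allowed
Total allowed: 4 of 5.

4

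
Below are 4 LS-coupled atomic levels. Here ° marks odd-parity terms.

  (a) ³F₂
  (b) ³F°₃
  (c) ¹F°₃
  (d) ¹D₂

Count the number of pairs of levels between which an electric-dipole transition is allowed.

2

(a)–(b): allowed.
(a)–(c): forbidden (ΔS).
(a)–(d): forbidden (parity, ΔS).
(b)–(c): forbidden (parity, ΔS).
(b)–(d): forbidden (ΔS).
(c)–(d): allowed.
Allowed pairs: 2 of 6.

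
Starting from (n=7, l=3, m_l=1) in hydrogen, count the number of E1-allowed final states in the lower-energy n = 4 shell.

E1 requires Δl = ±1, so l_f ∈ {2, 4}; with 0 ≤ l_f ≤ n_f−1 = 3, the allowed l_f values are {2}.
For l_f = 2: m_f ∈ {m_i−1, m_i, m_i+1} ∩ [−2, 2] = {0, 1, 2} → 3 states.
Total: 3.

3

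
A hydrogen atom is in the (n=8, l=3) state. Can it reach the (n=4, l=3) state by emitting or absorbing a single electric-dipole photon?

Δl = 3 − 3 = +0; the E1 rule Δl = ±1 is fails.
The transition is electric-dipole forbidden.

forbidden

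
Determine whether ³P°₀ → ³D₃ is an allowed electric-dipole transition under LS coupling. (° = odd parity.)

forbidden

ΔJ = 0, ±1 (not J=0↔0): J: 0 → 3, ΔJ = +3 — fails.
ΔS = 0: S: 1 → 1 — passes.
ΔL = 0, ±1 (not L=0↔0): L: 1 → 2, ΔL = +1 — passes.
Parity must change: odd → even — passes.
Rule(s) violated: ΔJ.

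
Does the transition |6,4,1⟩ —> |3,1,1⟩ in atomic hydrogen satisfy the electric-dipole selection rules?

forbidden

Δl = 1 − 4 = -3; the E1 rule Δl = ±1 is ✗.
m_l: 1 → 1 (Δm_l = +0). |Δm_l| ≤ 1 ✓.
The transition is electric-dipole forbidden.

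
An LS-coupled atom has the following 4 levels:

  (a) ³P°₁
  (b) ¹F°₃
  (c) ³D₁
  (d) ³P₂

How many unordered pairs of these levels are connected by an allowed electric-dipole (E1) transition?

(a)–(b): forbidden (parity, ΔS, ΔL, ΔJ).
(a)–(c): allowed.
(a)–(d): allowed.
(b)–(c): forbidden (ΔS, ΔJ).
(b)–(d): forbidden (ΔS, ΔL).
(c)–(d): forbidden (parity).
Allowed pairs: 2 of 6.

2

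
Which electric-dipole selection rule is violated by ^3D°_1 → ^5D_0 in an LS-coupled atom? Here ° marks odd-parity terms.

the ΔS = 0 rule

Parity must change: odd → even — ✓.
ΔS = 0: S: 1 → 2 — ✗.
ΔL = 0, ±1 (not L=0↔0): L: 2 → 2, ΔL = +0 — ✓.
ΔJ = 0, ±1 (not J=0↔0): J: 1 → 0, ΔJ = -1 — ✓.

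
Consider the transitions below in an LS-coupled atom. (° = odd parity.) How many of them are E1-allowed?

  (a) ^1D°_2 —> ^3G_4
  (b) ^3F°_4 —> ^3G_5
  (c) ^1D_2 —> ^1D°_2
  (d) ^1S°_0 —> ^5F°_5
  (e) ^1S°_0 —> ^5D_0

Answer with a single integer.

(a) forbidden (ΔS, ΔL, ΔJ fail)
(b) allowed
(c) allowed
(d) forbidden (parity, ΔS, ΔL, ΔJ fail)
(e) forbidden (ΔS, ΔL, ΔJ fail)
Total allowed: 2 of 5.

2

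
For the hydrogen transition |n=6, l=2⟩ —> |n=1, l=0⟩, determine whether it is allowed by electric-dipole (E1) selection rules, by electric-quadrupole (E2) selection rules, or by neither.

E2

Δl = 0 − 2 = -2; l_i + l_f = 2.
E1 (Δl = ±1): not satisfied.
E2 (Δl = 0,±2, l_i+l_f ≥ 2): satisfied.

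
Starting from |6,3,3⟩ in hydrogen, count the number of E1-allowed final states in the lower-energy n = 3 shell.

E1 requires Δl = ±1, so l_f ∈ {2, 4}; with 0 ≤ l_f ≤ n_f−1 = 2, the allowed l_f values are {2}.
For l_f = 2: m_f ∈ {m_i−1, m_i, m_i+1} ∩ [−2, 2] = {2} → 1 state.
Total: 1.

1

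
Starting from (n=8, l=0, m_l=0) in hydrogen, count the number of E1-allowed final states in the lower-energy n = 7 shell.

E1 requires Δl = ±1, so l_f ∈ {-1, 1}; with 0 ≤ l_f ≤ n_f−1 = 6, the allowed l_f values are {1}.
For l_f = 1: m_f ∈ {m_i−1, m_i, m_i+1} ∩ [−1, 1] = {-1, 0, 1} → 3 states.
Total: 3.

3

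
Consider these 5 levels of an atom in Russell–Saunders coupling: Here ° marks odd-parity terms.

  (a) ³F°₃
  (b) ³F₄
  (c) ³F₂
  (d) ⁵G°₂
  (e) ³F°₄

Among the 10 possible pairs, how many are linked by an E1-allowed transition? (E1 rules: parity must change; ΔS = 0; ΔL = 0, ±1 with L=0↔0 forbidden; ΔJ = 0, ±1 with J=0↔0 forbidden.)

(a)–(b): allowed.
(a)–(c): allowed.
(a)–(d): forbidden (parity, ΔS).
(a)–(e): forbidden (parity).
(b)–(c): forbidden (parity, ΔJ).
(b)–(d): forbidden (ΔS, ΔJ).
(b)–(e): allowed.
(c)–(d): forbidden (ΔS).
(c)–(e): forbidden (ΔJ).
(d)–(e): forbidden (parity, ΔS, ΔJ).
Allowed pairs: 3 of 10.

3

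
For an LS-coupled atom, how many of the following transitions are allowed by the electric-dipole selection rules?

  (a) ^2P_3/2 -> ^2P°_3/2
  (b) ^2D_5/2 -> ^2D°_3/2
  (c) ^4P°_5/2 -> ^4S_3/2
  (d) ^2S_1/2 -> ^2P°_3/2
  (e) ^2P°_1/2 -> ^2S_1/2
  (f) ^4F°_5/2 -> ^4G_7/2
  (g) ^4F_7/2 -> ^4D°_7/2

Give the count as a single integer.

(a) allowed
(b) allowed
(c) allowed
(d) allowed
(e) allowed
(f) allowed
(g) allowed
Total allowed: 7 of 7.

7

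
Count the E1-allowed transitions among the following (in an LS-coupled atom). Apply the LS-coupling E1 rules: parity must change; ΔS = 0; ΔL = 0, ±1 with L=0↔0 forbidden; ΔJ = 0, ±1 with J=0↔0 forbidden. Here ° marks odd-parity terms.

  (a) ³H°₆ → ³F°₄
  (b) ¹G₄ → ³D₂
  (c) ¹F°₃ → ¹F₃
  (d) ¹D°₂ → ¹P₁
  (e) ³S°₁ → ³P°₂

2

(a) forbidden (parity, ΔL, ΔJ fail)
(b) forbidden (parity, ΔS, ΔL, ΔJ fail)
(c) allowed
(d) allowed
(e) forbidden (parity fails)
Total allowed: 2 of 5.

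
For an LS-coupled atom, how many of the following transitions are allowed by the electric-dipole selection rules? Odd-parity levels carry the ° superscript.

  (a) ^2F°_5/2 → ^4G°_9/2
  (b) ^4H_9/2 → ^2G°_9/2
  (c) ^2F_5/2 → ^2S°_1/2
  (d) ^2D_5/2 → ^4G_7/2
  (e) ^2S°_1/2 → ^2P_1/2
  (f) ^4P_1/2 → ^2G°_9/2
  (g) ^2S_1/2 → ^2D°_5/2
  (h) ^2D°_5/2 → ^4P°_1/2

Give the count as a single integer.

(a) forbidden (parity, ΔS, ΔJ fail)
(b) forbidden (ΔS fails)
(c) forbidden (ΔL, ΔJ fail)
(d) forbidden (parity, ΔS, ΔL fail)
(e) allowed
(f) forbidden (ΔS, ΔL, ΔJ fail)
(g) forbidden (ΔL, ΔJ fail)
(h) forbidden (parity, ΔS, ΔJ fail)
Total allowed: 1 of 8.

1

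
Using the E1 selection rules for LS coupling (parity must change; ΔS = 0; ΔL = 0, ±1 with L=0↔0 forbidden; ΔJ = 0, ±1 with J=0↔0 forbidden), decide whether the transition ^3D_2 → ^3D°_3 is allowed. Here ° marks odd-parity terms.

allowed

Initial level: S=1, L=2, J=2, parity even. Final level: S=1, L=2, J=3, parity odd.
Parity must change: even → odd — passes.
ΔS = 0: S: 1 → 1 — passes.
ΔL = 0, ±1 (not L=0↔0): L: 2 → 2, ΔL = +0 — passes.
ΔJ = 0, ±1 (not J=0↔0): J: 2 → 3, ΔJ = +1 — passes.
All four E1 rules are satisfied.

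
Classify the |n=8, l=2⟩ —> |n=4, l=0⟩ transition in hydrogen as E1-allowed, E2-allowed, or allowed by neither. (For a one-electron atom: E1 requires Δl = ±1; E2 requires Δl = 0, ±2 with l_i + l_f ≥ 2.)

Δl = 0 − 2 = -2; l_i + l_f = 2.
E1 (Δl = ±1): not satisfied.
E2 (Δl = 0,±2, l_i+l_f ≥ 2): satisfied.

E2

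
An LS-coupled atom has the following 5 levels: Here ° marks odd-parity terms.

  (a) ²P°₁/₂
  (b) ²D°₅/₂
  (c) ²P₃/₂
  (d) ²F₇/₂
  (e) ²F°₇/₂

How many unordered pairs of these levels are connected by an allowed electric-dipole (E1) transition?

(a)–(b): forbidden (parity, ΔJ).
(a)–(c): allowed.
(a)–(d): forbidden (ΔL, ΔJ).
(a)–(e): forbidden (parity, ΔL, ΔJ).
(b)–(c): allowed.
(b)–(d): allowed.
(b)–(e): forbidden (parity).
(c)–(d): forbidden (parity, ΔL, ΔJ).
(c)–(e): forbidden (ΔL, ΔJ).
(d)–(e): allowed.
Allowed pairs: 4 of 10.

4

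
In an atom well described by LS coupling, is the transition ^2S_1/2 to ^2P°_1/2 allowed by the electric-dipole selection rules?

Initial level: S=1/2, L=0, J=1/2, parity even. Final level: S=1/2, L=1, J=1/2, parity odd.
ΔL = 0, ±1 (not L=0↔0): L: 0 → 1, ΔL = +1 — satisfied.
Parity must change: even → odd — satisfied.
ΔJ = 0, ±1 (not J=0↔0): J: 1/2 → 1/2, ΔJ = +0 — satisfied.
ΔS = 0: S: 1/2 → 1/2 — satisfied.
All four E1 rules are satisfied.

allowed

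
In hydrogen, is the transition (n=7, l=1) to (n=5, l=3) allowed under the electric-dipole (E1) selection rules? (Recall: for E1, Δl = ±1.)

forbidden

Initial l = 1, final l = 3, so Δl = +2. E1 requires Δl = ±1: fails.
The transition is electric-dipole forbidden.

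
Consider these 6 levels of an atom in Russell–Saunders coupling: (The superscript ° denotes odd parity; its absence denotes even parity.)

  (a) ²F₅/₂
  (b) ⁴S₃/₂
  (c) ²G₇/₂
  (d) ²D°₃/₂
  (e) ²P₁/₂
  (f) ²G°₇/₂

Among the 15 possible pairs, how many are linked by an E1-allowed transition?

4

(a)–(b): forbidden (parity, ΔS, ΔL).
(a)–(c): forbidden (parity).
(a)–(d): allowed.
(a)–(e): forbidden (parity, ΔL, ΔJ).
(a)–(f): allowed.
(b)–(c): forbidden (parity, ΔS, ΔL, ΔJ).
(b)–(d): forbidden (ΔS, ΔL).
(b)–(e): forbidden (parity, ΔS).
(b)–(f): forbidden (ΔS, ΔL, ΔJ).
(c)–(d): forbidden (ΔL, ΔJ).
(c)–(e): forbidden (parity, ΔL, ΔJ).
(c)–(f): allowed.
(d)–(e): allowed.
(d)–(f): forbidden (parity, ΔL, ΔJ).
(e)–(f): forbidden (ΔL, ΔJ).
Allowed pairs: 4 of 15.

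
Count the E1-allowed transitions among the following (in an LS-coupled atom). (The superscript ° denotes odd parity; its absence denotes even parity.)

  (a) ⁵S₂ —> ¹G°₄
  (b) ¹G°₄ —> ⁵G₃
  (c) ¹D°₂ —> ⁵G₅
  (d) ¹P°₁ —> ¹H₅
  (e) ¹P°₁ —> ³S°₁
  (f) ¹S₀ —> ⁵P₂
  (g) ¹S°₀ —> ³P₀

(a) forbidden (ΔS, ΔL, ΔJ fail)
(b) forbidden (ΔS fails)
(c) forbidden (ΔS, ΔL, ΔJ fail)
(d) forbidden (ΔL, ΔJ fail)
(e) forbidden (parity, ΔS fail)
(f) forbidden (parity, ΔS, ΔJ fail)
(g) forbidden (ΔS, ΔJ fail)
Total allowed: 0 of 7.

0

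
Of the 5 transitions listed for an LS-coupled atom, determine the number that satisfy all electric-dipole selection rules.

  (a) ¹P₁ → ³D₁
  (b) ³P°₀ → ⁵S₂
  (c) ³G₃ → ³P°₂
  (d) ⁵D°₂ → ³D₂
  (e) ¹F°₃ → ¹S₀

(a) forbidden (parity, ΔS fail)
(b) forbidden (ΔS, ΔJ fail)
(c) forbidden (ΔL fails)
(d) forbidden (ΔS fails)
(e) forbidden (ΔL, ΔJ fail)
Total allowed: 0 of 5.

0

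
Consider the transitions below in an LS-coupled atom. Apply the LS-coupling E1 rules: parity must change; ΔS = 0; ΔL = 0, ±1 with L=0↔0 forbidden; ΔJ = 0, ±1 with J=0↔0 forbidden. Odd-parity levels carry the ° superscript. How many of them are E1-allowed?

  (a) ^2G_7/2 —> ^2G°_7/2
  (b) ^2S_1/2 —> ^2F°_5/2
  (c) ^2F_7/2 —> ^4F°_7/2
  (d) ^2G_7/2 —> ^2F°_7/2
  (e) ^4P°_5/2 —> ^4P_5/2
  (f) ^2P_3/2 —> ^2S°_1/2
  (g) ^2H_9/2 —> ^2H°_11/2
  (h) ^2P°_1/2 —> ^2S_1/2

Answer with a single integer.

(a) allowed
(b) forbidden (ΔL, ΔJ fail)
(c) forbidden (ΔS fails)
(d) allowed
(e) allowed
(f) allowed
(g) allowed
(h) allowed
Total allowed: 6 of 8.

6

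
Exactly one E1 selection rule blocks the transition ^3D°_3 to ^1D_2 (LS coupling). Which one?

the ΔS = 0 rule

Reading off the term symbols: S 1→0, L 2→2, J 3→2, parity odd→even.
Parity must change: odd → even — satisfied.
ΔS = 0: S: 1 → 0 — violated.
ΔL = 0, ±1 (not L=0↔0): L: 2 → 2, ΔL = +0 — satisfied.
ΔJ = 0, ±1 (not J=0↔0): J: 3 → 2, ΔJ = -1 — satisfied.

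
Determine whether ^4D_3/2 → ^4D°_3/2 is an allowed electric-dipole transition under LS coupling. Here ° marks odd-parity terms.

Parity must change: even → odd — passes.
ΔS = 0: S: 3/2 → 3/2 — passes.
ΔL = 0, ±1 (not L=0↔0): L: 2 → 2, ΔL = +0 — passes.
ΔJ = 0, ±1 (not J=0↔0): J: 3/2 → 3/2, ΔJ = +0 — passes.
All four E1 rules are satisfied.

allowed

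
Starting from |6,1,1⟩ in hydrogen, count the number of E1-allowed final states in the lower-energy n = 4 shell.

4

E1 requires Δl = ±1, so l_f ∈ {0, 2}; with 0 ≤ l_f ≤ n_f−1 = 3, the allowed l_f values are {0, 2}.
For l_f = 0: m_f ∈ {m_i−1, m_i, m_i+1} ∩ [−0, 0] = {0} → 1 state.
For l_f = 2: m_f ∈ {m_i−1, m_i, m_i+1} ∩ [−2, 2] = {0, 1, 2} → 3 states.
Total: 4.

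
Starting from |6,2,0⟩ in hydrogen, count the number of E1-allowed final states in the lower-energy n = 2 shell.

E1 requires Δl = ±1, so l_f ∈ {1, 3}; with 0 ≤ l_f ≤ n_f−1 = 1, the allowed l_f values are {1}.
For l_f = 1: m_f ∈ {m_i−1, m_i, m_i+1} ∩ [−1, 1] = {-1, 0, 1} → 3 states.
Total: 3.

3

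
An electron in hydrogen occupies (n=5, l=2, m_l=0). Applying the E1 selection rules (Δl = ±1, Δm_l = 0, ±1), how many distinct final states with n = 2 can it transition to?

3

E1 requires Δl = ±1, so l_f ∈ {1, 3}; with 0 ≤ l_f ≤ n_f−1 = 1, the allowed l_f values are {1}.
For l_f = 1: m_f ∈ {m_i−1, m_i, m_i+1} ∩ [−1, 1] = {-1, 0, 1} → 3 states.
Total: 3.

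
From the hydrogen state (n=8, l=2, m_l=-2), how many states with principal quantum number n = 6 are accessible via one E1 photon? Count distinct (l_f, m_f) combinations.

4

E1 requires Δl = ±1, so l_f ∈ {1, 3}; with 0 ≤ l_f ≤ n_f−1 = 5, the allowed l_f values are {1, 3}.
For l_f = 1: m_f ∈ {m_i−1, m_i, m_i+1} ∩ [−1, 1] = {-1} → 1 state.
For l_f = 3: m_f ∈ {m_i−1, m_i, m_i+1} ∩ [−3, 3] = {-3, -2, -1} → 3 states.
Total: 4.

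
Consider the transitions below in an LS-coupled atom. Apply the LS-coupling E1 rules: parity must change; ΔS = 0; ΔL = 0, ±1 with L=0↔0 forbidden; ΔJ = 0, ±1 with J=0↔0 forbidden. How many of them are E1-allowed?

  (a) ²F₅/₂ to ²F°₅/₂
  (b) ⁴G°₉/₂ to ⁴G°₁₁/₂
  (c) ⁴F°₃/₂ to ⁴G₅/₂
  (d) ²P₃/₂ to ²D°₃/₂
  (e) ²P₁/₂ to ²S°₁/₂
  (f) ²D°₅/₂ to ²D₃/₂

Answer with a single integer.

(a) allowed
(b) forbidden (parity fails)
(c) allowed
(d) allowed
(e) allowed
(f) allowed
Total allowed: 5 of 6.

5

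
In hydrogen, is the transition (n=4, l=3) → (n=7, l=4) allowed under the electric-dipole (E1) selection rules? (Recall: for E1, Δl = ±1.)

l: 3 → 4 (Δl = +1). Δl = ±1 satisfied.
All E1 selection rules are satisfied.

allowed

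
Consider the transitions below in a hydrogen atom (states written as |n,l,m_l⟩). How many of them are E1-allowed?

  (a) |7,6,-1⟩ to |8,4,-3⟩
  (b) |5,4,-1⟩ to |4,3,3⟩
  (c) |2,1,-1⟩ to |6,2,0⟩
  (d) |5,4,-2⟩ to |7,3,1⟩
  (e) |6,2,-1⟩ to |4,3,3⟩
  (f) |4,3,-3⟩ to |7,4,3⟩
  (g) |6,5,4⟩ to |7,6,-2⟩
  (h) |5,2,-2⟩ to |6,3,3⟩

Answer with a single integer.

1

(a) forbidden — Δl = -2 (E1 requires Δl = ±1); Δm_l = -2 (E1 requires Δm_l = 0, ±1)
(b) forbidden — Δm_l = +4 (E1 requires Δm_l = 0, ±1)
(c) allowed
(d) forbidden — Δm_l = +3 (E1 requires Δm_l = 0, ±1)
(e) forbidden — Δm_l = +4 (E1 requires Δm_l = 0, ±1)
(f) forbidden — Δm_l = +6 (E1 requires Δm_l = 0, ±1)
(g) forbidden — Δm_l = -6 (E1 requires Δm_l = 0, ±1)
(h) forbidden — Δm_l = +5 (E1 requires Δm_l = 0, ±1)
Total allowed: 1 of 8.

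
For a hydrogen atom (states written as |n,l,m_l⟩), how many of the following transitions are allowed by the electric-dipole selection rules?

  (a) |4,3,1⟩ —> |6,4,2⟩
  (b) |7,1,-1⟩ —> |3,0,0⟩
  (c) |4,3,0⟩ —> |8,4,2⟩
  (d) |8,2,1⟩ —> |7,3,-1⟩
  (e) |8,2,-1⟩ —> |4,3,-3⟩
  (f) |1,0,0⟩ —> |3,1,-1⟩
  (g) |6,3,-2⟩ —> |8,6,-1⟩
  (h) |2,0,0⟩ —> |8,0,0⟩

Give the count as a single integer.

3

(a) allowed
(b) allowed
(c) forbidden — Δm_l = +2 (E1 requires Δm_l = 0, ±1)
(d) forbidden — Δm_l = -2 (E1 requires Δm_l = 0, ±1)
(e) forbidden — Δm_l = -2 (E1 requires Δm_l = 0, ±1)
(f) allowed
(g) forbidden — Δl = +3 (E1 requires Δl = ±1)
(h) forbidden — Δl = +0 (E1 requires Δl = ±1)
Total allowed: 3 of 8.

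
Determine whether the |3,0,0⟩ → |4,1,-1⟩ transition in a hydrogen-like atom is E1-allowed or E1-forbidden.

allowed

l: 0 → 1 (Δl = +1). Δl = ±1 ok.
Δm_l = -1 − (0) = -1. E1 requires Δm_l = 0, ±1: ok.
All E1 selection rules are satisfied.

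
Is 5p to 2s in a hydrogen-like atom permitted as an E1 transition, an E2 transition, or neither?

E1

Δl = 0 − 1 = -1; l_i + l_f = 1.
E1 (Δl = ±1): satisfied.
E2 (Δl = 0,±2, l_i+l_f ≥ 2): not satisfied.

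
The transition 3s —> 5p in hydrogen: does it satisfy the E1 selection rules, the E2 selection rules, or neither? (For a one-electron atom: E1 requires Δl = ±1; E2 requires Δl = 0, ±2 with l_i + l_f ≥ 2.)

Δl = 1 − 0 = +1; l_i + l_f = 1.
E1 (Δl = ±1): satisfied.
E2 (Δl = 0,±2, l_i+l_f ≥ 2): not satisfied.

E1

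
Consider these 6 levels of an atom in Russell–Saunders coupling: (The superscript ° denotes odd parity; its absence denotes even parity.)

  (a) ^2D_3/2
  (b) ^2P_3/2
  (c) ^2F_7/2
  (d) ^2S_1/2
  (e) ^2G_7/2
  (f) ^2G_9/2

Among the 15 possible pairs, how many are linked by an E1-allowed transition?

(a)–(b): forbidden (parity).
(a)–(c): forbidden (parity, ΔJ).
(a)–(d): forbidden (parity, ΔL).
(a)–(e): forbidden (parity, ΔL, ΔJ).
(a)–(f): forbidden (parity, ΔL, ΔJ).
(b)–(c): forbidden (parity, ΔL, ΔJ).
(b)–(d): forbidden (parity).
(b)–(e): forbidden (parity, ΔL, ΔJ).
(b)–(f): forbidden (parity, ΔL, ΔJ).
(c)–(d): forbidden (parity, ΔL, ΔJ).
(c)–(e): forbidden (parity).
(c)–(f): forbidden (parity).
(d)–(e): forbidden (parity, ΔL, ΔJ).
(d)–(f): forbidden (parity, ΔL, ΔJ).
(e)–(f): forbidden (parity).
Allowed pairs: 0 of 15.

0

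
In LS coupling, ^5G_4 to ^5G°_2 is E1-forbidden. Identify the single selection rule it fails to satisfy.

Parity must change: even → odd — ✓.
ΔJ = 0, ±1 (not J=0↔0): J: 4 → 2, ΔJ = -2 — ✗.
ΔL = 0, ±1 (not L=0↔0): L: 4 → 4, ΔL = +0 — ✓.
ΔS = 0: S: 2 → 2 — ✓.

the ΔJ = 0, ±1 rule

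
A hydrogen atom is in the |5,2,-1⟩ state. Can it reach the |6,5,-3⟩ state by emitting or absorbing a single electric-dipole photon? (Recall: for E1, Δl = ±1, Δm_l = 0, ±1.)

forbidden

Δl = 5 − 2 = +3; the E1 rule Δl = ±1 is ✗.
m_l: -1 → -3 (Δm_l = -2). |Δm_l| ≤ 1 ✗.
The transition is electric-dipole forbidden.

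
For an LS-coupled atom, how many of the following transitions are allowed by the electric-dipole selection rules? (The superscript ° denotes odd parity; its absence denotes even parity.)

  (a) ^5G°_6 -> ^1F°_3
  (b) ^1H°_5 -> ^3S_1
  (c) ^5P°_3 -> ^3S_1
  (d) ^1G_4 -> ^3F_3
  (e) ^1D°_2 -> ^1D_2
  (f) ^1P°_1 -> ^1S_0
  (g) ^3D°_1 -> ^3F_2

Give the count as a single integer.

3

(a) forbidden (parity, ΔS, ΔJ fail)
(b) forbidden (ΔS, ΔL, ΔJ fail)
(c) forbidden (ΔS, ΔJ fail)
(d) forbidden (parity, ΔS fail)
(e) allowed
(f) allowed
(g) allowed
Total allowed: 3 of 7.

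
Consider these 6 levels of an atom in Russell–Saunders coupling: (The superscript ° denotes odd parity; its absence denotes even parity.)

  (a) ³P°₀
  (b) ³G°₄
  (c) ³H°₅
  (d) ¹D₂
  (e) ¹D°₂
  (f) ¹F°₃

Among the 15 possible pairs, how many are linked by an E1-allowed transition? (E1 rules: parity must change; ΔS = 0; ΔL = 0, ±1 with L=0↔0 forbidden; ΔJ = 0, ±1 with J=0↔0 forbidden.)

2

(a)–(b): forbidden (parity, ΔL, ΔJ).
(a)–(c): forbidden (parity, ΔL, ΔJ).
(a)–(d): forbidden (ΔS, ΔJ).
(a)–(e): forbidden (parity, ΔS, ΔJ).
(a)–(f): forbidden (parity, ΔS, ΔL, ΔJ).
(b)–(c): forbidden (parity).
(b)–(d): forbidden (ΔS, ΔL, ΔJ).
(b)–(e): forbidden (parity, ΔS, ΔL, ΔJ).
(b)–(f): forbidden (parity, ΔS).
(c)–(d): forbidden (ΔS, ΔL, ΔJ).
(c)–(e): forbidden (parity, ΔS, ΔL, ΔJ).
(c)–(f): forbidden (parity, ΔS, ΔL, ΔJ).
(d)–(e): allowed.
(d)–(f): allowed.
(e)–(f): forbidden (parity).
Allowed pairs: 2 of 15.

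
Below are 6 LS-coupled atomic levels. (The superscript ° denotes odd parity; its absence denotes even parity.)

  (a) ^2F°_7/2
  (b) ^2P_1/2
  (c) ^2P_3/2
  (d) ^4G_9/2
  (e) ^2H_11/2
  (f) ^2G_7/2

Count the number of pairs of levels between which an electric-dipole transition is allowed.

(a)–(b): forbidden (ΔL, ΔJ).
(a)–(c): forbidden (ΔL, ΔJ).
(a)–(d): forbidden (ΔS).
(a)–(e): forbidden (ΔL, ΔJ).
(a)–(f): allowed.
(b)–(c): forbidden (parity).
(b)–(d): forbidden (parity, ΔS, ΔL, ΔJ).
(b)–(e): forbidden (parity, ΔL, ΔJ).
(b)–(f): forbidden (parity, ΔL, ΔJ).
(c)–(d): forbidden (parity, ΔS, ΔL, ΔJ).
(c)–(e): forbidden (parity, ΔL, ΔJ).
(c)–(f): forbidden (parity, ΔL, ΔJ).
(d)–(e): forbidden (parity, ΔS).
(d)–(f): forbidden (parity, ΔS).
(e)–(f): forbidden (parity, ΔJ).
Allowed pairs: 1 of 15.

1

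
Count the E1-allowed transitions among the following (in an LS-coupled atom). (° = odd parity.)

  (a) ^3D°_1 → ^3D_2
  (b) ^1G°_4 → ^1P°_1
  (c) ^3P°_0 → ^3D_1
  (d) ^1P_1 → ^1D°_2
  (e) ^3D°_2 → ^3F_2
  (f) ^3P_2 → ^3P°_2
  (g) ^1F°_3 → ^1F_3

(a) allowed
(b) forbidden (parity, ΔL, ΔJ fail)
(c) allowed
(d) allowed
(e) allowed
(f) allowed
(g) allowed
Total allowed: 6 of 7.

6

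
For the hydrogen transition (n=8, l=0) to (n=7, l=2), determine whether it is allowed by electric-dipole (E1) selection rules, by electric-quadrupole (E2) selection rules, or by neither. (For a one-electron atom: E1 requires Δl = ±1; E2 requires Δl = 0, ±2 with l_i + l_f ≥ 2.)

Δl = 2 − 0 = +2; l_i + l_f = 2.
E1 (Δl = ±1): not satisfied.
E2 (Δl = 0,±2, l_i+l_f ≥ 2): satisfied.

E2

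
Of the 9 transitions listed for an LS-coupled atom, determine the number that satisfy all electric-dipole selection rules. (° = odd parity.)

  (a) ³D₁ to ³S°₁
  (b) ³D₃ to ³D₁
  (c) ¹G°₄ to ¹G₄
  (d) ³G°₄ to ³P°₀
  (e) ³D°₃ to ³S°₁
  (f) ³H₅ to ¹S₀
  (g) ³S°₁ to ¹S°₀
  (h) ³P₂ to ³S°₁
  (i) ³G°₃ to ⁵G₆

(a) forbidden (ΔL fails)
(b) forbidden (parity, ΔJ fail)
(c) allowed
(d) forbidden (parity, ΔL, ΔJ fail)
(e) forbidden (parity, ΔL, ΔJ fail)
(f) forbidden (parity, ΔS, ΔL, ΔJ fail)
(g) forbidden (parity, ΔS, ΔL fail)
(h) allowed
(i) forbidden (ΔS, ΔJ fail)
Total allowed: 2 of 9.

2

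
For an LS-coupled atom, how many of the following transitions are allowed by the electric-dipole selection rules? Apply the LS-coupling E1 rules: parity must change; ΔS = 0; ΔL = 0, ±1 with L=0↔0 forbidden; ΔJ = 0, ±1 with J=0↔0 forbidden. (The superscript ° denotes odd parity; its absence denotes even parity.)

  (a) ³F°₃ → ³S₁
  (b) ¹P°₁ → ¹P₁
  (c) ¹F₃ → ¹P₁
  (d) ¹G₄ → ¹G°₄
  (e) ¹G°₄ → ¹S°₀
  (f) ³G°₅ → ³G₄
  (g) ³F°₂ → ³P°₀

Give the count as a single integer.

3

(a) forbidden (ΔL, ΔJ fail)
(b) allowed
(c) forbidden (parity, ΔL, ΔJ fail)
(d) allowed
(e) forbidden (parity, ΔL, ΔJ fail)
(f) allowed
(g) forbidden (parity, ΔL, ΔJ fail)
Total allowed: 3 of 7.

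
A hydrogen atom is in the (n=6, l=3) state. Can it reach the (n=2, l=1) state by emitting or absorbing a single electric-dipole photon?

forbidden

Δl = 1 − 3 = -2; the E1 rule Δl = ±1 is fails.
The transition is electric-dipole forbidden.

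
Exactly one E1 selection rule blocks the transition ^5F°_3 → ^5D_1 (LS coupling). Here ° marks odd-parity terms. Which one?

ΔL = 0, ±1 (not L=0↔0): L: 3 → 2, ΔL = -1 — ok.
Parity must change: odd → even — ok.
ΔS = 0: S: 2 → 2 — ok.
ΔJ = 0, ±1 (not J=0↔0): J: 3 → 1, ΔJ = -2 — fails.

the ΔJ = 0, ±1 rule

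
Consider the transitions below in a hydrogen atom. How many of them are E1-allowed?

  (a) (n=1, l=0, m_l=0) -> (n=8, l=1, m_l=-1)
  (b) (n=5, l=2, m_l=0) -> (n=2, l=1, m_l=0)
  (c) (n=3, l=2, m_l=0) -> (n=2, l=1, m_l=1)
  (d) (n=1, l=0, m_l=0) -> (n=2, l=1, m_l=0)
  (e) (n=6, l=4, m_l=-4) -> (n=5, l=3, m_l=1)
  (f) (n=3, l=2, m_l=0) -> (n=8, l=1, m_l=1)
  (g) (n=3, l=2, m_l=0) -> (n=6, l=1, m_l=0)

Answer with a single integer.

(a) allowed
(b) allowed
(c) allowed
(d) allowed
(e) forbidden — Δm_l = +5 (E1 requires Δm_l = 0, ±1)
(f) allowed
(g) allowed
Total allowed: 6 of 7.

6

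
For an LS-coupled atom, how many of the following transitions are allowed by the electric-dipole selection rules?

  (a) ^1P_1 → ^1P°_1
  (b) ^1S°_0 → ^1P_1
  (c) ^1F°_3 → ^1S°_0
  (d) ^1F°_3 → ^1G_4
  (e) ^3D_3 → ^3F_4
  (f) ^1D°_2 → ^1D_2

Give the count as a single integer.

4

(a) allowed
(b) allowed
(c) forbidden (parity, ΔL, ΔJ fail)
(d) allowed
(e) forbidden (parity fails)
(f) allowed
Total allowed: 4 of 6.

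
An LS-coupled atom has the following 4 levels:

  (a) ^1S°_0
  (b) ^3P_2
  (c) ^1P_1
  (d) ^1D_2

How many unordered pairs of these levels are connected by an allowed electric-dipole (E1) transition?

(a)–(b): forbidden (ΔS, ΔJ).
(a)–(c): allowed.
(a)–(d): forbidden (ΔL, ΔJ).
(b)–(c): forbidden (parity, ΔS).
(b)–(d): forbidden (parity, ΔS).
(c)–(d): forbidden (parity).
Allowed pairs: 1 of 6.

1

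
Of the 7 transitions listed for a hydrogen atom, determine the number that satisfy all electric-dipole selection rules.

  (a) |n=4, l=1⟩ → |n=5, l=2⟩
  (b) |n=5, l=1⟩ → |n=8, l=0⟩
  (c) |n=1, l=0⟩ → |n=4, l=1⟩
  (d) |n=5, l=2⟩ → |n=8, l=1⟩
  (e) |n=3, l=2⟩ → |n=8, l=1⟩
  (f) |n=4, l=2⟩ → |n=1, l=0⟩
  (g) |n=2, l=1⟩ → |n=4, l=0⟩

(a) allowed
(b) allowed
(c) allowed
(d) allowed
(e) allowed
(f) forbidden — Δl = -2 (E1 requires Δl = ±1)
(g) allowed
Total allowed: 6 of 7.

6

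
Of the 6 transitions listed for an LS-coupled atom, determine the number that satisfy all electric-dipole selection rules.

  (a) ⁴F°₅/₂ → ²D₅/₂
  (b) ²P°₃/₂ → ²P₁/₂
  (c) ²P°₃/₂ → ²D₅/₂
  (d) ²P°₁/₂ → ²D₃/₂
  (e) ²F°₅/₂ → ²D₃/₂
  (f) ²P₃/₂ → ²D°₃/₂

5

(a) forbidden (ΔS fails)
(b) allowed
(c) allowed
(d) allowed
(e) allowed
(f) allowed
Total allowed: 5 of 6.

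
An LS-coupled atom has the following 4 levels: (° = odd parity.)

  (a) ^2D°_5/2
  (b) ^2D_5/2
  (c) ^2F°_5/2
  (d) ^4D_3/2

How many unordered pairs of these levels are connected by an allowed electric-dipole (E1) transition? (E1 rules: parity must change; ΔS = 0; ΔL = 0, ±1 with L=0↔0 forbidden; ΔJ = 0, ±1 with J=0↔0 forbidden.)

(a)–(b): allowed.
(a)–(c): forbidden (parity).
(a)–(d): forbidden (ΔS).
(b)–(c): allowed.
(b)–(d): forbidden (parity, ΔS).
(c)–(d): forbidden (ΔS).
Allowed pairs: 2 of 6.

2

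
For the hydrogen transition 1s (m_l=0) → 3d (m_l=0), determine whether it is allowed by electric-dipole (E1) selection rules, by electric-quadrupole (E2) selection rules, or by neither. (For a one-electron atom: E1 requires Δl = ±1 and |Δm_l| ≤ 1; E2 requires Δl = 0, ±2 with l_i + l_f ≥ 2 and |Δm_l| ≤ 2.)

E2

Δl = 2 − 0 = +2; l_i + l_f = 2.
Δm_l = +0.
E1 (Δl = ±1, |Δm_l| ≤ 1): not satisfied.
E2 (Δl = 0,±2, l_i+l_f ≥ 2, |Δm_l| ≤ 2): satisfied.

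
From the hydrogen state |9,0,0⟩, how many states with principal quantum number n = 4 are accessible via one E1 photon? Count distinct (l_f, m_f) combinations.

E1 requires Δl = ±1, so l_f ∈ {-1, 1}; with 0 ≤ l_f ≤ n_f−1 = 3, the allowed l_f values are {1}.
For l_f = 1: m_f ∈ {m_i−1, m_i, m_i+1} ∩ [−1, 1] = {-1, 0, 1} → 3 states.
Total: 3.

3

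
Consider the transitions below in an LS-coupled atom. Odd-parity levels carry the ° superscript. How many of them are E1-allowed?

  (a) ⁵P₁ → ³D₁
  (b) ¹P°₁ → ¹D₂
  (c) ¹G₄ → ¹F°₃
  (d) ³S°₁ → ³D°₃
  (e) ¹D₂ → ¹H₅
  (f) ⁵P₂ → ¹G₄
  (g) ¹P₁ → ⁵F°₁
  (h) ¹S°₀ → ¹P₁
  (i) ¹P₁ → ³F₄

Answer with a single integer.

3

(a) forbidden (parity, ΔS fail)
(b) allowed
(c) allowed
(d) forbidden (parity, ΔL, ΔJ fail)
(e) forbidden (parity, ΔL, ΔJ fail)
(f) forbidden (parity, ΔS, ΔL, ΔJ fail)
(g) forbidden (ΔS, ΔL fail)
(h) allowed
(i) forbidden (parity, ΔS, ΔL, ΔJ fail)
Total allowed: 3 of 9.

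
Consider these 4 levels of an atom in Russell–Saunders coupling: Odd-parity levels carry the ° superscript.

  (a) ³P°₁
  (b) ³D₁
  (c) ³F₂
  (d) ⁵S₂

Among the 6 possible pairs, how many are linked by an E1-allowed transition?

1

(a)–(b): allowed.
(a)–(c): forbidden (ΔL).
(a)–(d): forbidden (ΔS).
(b)–(c): forbidden (parity).
(b)–(d): forbidden (parity, ΔS, ΔL).
(c)–(d): forbidden (parity, ΔS, ΔL).
Allowed pairs: 1 of 6.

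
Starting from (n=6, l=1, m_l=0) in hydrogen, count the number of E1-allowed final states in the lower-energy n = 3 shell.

4

E1 requires Δl = ±1, so l_f ∈ {0, 2}; with 0 ≤ l_f ≤ n_f−1 = 2, the allowed l_f values are {0, 2}.
For l_f = 0: m_f ∈ {m_i−1, m_i, m_i+1} ∩ [−0, 0] = {0} → 1 state.
For l_f = 2: m_f ∈ {m_i−1, m_i, m_i+1} ∩ [−2, 2] = {-1, 0, 1} → 3 states.
Total: 4.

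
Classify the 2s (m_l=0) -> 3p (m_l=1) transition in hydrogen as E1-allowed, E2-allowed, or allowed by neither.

E1

Δl = 1 − 0 = +1; l_i + l_f = 1.
Δm_l = +1.
E1 (Δl = ±1, |Δm_l| ≤ 1): satisfied.
E2 (Δl = 0,±2, l_i+l_f ≥ 2, |Δm_l| ≤ 2): not satisfied.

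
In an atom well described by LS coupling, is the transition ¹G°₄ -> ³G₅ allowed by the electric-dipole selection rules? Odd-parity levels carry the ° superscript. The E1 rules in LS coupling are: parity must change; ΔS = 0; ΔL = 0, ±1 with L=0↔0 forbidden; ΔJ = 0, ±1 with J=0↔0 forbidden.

forbidden

Initial level: S=0, L=4, J=4, parity odd. Final level: S=1, L=4, J=5, parity even.
Parity must change: odd → even — satisfied.
ΔS = 0: S: 0 → 1 — violated.
ΔL = 0, ±1 (not L=0↔0): L: 4 → 4, ΔL = +0 — satisfied.
ΔJ = 0, ±1 (not J=0↔0): J: 4 → 5, ΔJ = +1 — satisfied.
Rule(s) violated: ΔS.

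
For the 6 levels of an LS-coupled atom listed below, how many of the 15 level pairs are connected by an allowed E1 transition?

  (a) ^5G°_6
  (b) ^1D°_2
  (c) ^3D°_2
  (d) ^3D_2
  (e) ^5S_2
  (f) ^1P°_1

(a)–(b): forbidden (parity, ΔS, ΔL, ΔJ).
(a)–(c): forbidden (parity, ΔS, ΔL, ΔJ).
(a)–(d): forbidden (ΔS, ΔL, ΔJ).
(a)–(e): forbidden (ΔL, ΔJ).
(a)–(f): forbidden (parity, ΔS, ΔL, ΔJ).
(b)–(c): forbidden (parity, ΔS).
(b)–(d): forbidden (ΔS).
(b)–(e): forbidden (ΔS, ΔL).
(b)–(f): forbidden (parity).
(c)–(d): allowed.
(c)–(e): forbidden (ΔS, ΔL).
(c)–(f): forbidden (parity, ΔS).
(d)–(e): forbidden (parity, ΔS, ΔL).
(d)–(f): forbidden (ΔS).
(e)–(f): forbidden (ΔS).
Allowed pairs: 1 of 15.

1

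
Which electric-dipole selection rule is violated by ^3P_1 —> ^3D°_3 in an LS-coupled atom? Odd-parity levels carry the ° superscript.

the ΔJ = 0, ±1 rule

Initial level: S=1, L=1, J=1, parity even. Final level: S=1, L=2, J=3, parity odd.
Parity must change: even → odd — passes.
ΔJ = 0, ±1 (not J=0↔0): J: 1 → 3, ΔJ = +2 — fails.
ΔS = 0: S: 1 → 1 — passes.
ΔL = 0, ±1 (not L=0↔0): L: 1 → 2, ΔL = +1 — passes.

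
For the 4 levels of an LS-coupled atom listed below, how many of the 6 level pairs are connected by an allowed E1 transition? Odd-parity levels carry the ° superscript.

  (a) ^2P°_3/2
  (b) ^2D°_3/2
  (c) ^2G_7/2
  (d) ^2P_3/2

(a)–(b): forbidden (parity).
(a)–(c): forbidden (ΔL, ΔJ).
(a)–(d): allowed.
(b)–(c): forbidden (ΔL, ΔJ).
(b)–(d): allowed.
(c)–(d): forbidden (parity, ΔL, ΔJ).
Allowed pairs: 2 of 6.

2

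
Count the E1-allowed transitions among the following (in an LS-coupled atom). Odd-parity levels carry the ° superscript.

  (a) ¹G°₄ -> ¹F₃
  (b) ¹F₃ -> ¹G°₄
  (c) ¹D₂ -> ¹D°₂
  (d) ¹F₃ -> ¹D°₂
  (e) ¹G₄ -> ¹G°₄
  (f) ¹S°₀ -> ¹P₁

6

(a) allowed
(b) allowed
(c) allowed
(d) allowed
(e) allowed
(f) allowed
Total allowed: 6 of 6.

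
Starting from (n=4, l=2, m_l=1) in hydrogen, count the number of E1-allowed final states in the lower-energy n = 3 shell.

E1 requires Δl = ±1, so l_f ∈ {1, 3}; with 0 ≤ l_f ≤ n_f−1 = 2, the allowed l_f values are {1}.
For l_f = 1: m_f ∈ {m_i−1, m_i, m_i+1} ∩ [−1, 1] = {0, 1} → 2 states.
Total: 2.

2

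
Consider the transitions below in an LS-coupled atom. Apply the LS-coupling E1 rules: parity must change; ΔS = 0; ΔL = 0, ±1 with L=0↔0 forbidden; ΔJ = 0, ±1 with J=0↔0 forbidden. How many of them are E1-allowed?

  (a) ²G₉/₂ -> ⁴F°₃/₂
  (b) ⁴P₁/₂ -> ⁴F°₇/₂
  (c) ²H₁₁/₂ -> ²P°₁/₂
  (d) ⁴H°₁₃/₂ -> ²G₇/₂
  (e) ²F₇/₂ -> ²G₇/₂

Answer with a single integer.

0

(a) forbidden (ΔS, ΔJ fail)
(b) forbidden (ΔL, ΔJ fail)
(c) forbidden (ΔL, ΔJ fail)
(d) forbidden (ΔS, ΔJ fail)
(e) forbidden (parity fails)
Total allowed: 0 of 5.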